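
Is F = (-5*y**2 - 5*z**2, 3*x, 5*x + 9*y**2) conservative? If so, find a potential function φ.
No, ∇×F = (18*y, -10*z - 5, 10*y + 3) ≠ 0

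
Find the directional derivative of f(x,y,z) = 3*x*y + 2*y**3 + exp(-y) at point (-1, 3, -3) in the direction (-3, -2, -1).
sqrt(14)*(2 - 129*exp(3))*exp(-3)/14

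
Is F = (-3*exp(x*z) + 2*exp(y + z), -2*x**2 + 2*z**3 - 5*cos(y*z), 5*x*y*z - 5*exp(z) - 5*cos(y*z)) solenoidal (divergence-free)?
No, ∇·F = 5*x*y + 5*y*sin(y*z) - 3*z*exp(x*z) + 5*z*sin(y*z) - 5*exp(z)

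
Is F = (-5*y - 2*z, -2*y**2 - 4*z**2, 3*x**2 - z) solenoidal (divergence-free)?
No, ∇·F = -4*y - 1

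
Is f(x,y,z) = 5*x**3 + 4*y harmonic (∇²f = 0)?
No, ∇²f = 30*x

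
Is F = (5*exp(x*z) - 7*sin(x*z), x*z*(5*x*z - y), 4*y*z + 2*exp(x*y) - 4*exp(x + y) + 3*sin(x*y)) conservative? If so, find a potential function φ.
No, ∇×F = (-10*x**2*z + x*y + 2*x*exp(x*y) + 3*x*cos(x*y) + 4*z - 4*exp(x + y), 5*x*exp(x*z) - 7*x*cos(x*z) - 2*y*exp(x*y) - 3*y*cos(x*y) + 4*exp(x + y), z*(10*x*z - y)) ≠ 0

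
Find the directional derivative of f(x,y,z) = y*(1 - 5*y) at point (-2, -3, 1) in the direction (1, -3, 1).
-93*sqrt(11)/11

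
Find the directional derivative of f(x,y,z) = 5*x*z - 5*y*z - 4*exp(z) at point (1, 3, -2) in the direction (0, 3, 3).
-2*sqrt(2)*exp(-2)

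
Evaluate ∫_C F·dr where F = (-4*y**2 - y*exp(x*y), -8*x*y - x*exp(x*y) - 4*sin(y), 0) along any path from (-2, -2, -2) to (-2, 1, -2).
-24 - exp(-2) - 4*cos(2) + 4*cos(1) + exp(4)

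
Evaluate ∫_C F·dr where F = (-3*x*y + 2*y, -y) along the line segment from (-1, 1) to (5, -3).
56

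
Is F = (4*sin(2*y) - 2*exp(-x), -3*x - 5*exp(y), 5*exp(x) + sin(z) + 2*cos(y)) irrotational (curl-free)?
No, ∇×F = (-2*sin(y), -5*exp(x), 16*sin(y)**2 - 11)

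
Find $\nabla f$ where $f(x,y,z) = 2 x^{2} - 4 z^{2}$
(4*x, 0, -8*z)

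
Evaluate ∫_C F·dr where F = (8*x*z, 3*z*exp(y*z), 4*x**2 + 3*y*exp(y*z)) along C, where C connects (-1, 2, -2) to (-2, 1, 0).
11 - 3*exp(-4)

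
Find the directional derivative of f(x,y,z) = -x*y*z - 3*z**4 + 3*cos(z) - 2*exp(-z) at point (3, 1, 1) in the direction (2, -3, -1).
sqrt(14)*(-2 + 3*E*sin(1) + 22*E)*exp(-1)/14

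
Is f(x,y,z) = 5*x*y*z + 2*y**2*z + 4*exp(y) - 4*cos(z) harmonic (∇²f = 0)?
No, ∇²f = 4*z + 4*exp(y) + 4*cos(z)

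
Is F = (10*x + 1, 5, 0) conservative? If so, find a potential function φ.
Yes, F is conservative. φ = 5*x**2 + x + 5*y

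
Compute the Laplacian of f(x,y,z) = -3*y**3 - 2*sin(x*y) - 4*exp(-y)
2*x**2*sin(x*y) + 2*y**2*sin(x*y) - 18*y - 4*exp(-y)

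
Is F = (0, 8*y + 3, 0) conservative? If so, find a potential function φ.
Yes, F is conservative. φ = y*(4*y + 3)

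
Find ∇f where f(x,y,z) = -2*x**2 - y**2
(-4*x, -2*y, 0)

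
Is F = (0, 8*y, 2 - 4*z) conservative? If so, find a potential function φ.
Yes, F is conservative. φ = 4*y**2 - 2*z**2 + 2*z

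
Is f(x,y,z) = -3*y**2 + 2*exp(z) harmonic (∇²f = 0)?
No, ∇²f = 2*exp(z) - 6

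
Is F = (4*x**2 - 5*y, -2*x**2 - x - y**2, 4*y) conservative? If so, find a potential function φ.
No, ∇×F = (4, 0, 4 - 4*x) ≠ 0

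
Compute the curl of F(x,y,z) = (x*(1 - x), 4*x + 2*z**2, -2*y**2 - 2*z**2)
(-4*y - 4*z, 0, 4)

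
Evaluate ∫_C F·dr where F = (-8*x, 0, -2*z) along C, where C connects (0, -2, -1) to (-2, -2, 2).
-19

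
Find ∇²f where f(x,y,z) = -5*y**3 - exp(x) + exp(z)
-30*y - exp(x) + exp(z)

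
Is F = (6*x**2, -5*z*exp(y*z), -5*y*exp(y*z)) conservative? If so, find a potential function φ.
Yes, F is conservative. φ = 2*x**3 - 5*exp(y*z)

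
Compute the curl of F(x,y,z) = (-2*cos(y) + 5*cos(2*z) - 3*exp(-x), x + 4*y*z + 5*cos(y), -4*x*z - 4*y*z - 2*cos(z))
(-4*y - 4*z, 4*z - 10*sin(2*z), 1 - 2*sin(y))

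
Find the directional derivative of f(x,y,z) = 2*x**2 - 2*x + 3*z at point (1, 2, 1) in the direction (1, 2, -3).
-sqrt(14)/2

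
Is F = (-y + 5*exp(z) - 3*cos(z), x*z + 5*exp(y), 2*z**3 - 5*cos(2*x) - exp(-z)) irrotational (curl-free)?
No, ∇×F = (-x, 5*exp(z) - 10*sin(2*x) + 3*sin(z), z + 1)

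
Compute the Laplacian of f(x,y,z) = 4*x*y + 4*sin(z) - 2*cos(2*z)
-4*sin(z) + 8*cos(2*z)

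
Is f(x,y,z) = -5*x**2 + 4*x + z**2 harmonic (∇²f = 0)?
No, ∇²f = -8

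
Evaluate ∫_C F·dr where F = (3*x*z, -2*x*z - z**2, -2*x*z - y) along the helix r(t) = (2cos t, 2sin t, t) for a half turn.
-2*pi**2 + 4 + 7*pi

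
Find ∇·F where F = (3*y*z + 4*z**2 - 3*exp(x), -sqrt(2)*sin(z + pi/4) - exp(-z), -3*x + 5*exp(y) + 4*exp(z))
-3*exp(x) + 4*exp(z)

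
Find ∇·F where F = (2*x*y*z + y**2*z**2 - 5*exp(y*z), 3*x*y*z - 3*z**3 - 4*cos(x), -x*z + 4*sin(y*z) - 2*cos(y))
3*x*z - x + 2*y*z + 4*y*cos(y*z)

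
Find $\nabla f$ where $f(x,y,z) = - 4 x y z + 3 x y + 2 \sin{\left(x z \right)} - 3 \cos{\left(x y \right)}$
(-4*y*z + 3*y*sin(x*y) + 3*y + 2*z*cos(x*z), x*(-4*z + 3*sin(x*y) + 3), 2*x*(-2*y + cos(x*z)))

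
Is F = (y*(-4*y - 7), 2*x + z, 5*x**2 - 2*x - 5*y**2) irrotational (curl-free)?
No, ∇×F = (-10*y - 1, 2 - 10*x, 8*y + 9)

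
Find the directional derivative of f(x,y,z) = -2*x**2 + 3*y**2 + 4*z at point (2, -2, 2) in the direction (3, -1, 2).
-2*sqrt(14)/7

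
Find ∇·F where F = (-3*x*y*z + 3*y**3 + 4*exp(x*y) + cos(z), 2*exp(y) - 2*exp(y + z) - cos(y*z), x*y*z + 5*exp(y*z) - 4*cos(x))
x*y - 3*y*z + 4*y*exp(x*y) + 5*y*exp(y*z) + z*sin(y*z) + 2*exp(y) - 2*exp(y + z)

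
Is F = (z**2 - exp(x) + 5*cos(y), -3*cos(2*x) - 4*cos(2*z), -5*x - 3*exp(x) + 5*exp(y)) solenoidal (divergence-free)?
No, ∇·F = -exp(x)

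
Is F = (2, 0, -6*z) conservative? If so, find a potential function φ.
Yes, F is conservative. φ = 2*x - 3*z**2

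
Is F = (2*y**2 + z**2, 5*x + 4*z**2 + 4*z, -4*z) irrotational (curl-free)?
No, ∇×F = (-8*z - 4, 2*z, 5 - 4*y)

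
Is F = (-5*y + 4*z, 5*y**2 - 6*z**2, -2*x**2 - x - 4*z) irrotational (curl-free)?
No, ∇×F = (12*z, 4*x + 5, 5)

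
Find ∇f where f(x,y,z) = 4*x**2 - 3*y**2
(8*x, -6*y, 0)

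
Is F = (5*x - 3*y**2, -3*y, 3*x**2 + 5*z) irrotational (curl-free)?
No, ∇×F = (0, -6*x, 6*y)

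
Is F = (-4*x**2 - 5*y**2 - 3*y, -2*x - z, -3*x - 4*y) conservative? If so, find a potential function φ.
No, ∇×F = (-3, 3, 10*y + 1) ≠ 0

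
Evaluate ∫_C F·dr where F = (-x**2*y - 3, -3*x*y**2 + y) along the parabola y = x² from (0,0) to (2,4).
-3994/35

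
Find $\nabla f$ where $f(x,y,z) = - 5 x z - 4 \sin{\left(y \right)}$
(-5*z, -4*cos(y), -5*x)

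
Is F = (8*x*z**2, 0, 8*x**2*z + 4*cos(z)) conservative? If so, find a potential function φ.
Yes, F is conservative. φ = 4*x**2*z**2 + 4*sin(z)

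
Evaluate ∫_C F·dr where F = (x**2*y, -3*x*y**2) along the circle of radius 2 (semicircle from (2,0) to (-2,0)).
-8*pi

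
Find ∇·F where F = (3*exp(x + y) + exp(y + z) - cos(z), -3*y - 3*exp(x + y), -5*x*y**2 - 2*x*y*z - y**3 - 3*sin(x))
-2*x*y - 3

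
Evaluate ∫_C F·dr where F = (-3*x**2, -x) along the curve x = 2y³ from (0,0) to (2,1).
-17/2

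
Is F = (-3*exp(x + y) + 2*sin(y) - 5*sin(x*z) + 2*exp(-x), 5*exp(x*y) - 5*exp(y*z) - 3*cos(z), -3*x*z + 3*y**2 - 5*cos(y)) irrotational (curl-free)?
No, ∇×F = (5*y*exp(y*z) + 6*y + 5*sin(y) - 3*sin(z), -5*x*cos(x*z) + 3*z, 5*y*exp(x*y) + 3*exp(x + y) - 2*cos(y))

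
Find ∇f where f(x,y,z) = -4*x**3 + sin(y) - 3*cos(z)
(-12*x**2, cos(y), 3*sin(z))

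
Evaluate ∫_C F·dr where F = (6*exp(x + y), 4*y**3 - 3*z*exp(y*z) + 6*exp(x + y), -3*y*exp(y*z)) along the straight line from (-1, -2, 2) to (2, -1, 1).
-15 - 3*exp(-1) - 6*exp(-3) + 3*exp(-4) + 6*E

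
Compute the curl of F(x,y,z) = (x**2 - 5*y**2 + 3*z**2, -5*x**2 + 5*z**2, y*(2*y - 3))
(4*y - 10*z - 3, 6*z, -10*x + 10*y)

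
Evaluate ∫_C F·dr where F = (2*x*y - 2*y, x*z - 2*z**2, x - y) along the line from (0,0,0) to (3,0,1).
3/2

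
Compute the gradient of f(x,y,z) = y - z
(0, 1, -1)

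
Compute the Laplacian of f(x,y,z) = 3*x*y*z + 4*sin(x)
-4*sin(x)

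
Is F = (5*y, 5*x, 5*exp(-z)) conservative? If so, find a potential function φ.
Yes, F is conservative. φ = 5*x*y - 5*exp(-z)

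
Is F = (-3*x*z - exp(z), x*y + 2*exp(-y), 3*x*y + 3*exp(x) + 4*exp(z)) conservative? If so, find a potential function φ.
No, ∇×F = (3*x, -3*x - 3*y - 3*exp(x) - exp(z), y) ≠ 0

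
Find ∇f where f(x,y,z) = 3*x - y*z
(3, -z, -y)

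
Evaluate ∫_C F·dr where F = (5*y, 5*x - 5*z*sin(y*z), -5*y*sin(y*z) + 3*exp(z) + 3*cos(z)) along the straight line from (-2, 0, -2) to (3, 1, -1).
-3*sin(1) - 3*exp(-2) + 3*exp(-1) + 5*cos(1) + 3*sin(2) + 10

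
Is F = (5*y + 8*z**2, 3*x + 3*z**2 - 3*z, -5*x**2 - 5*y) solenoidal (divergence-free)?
Yes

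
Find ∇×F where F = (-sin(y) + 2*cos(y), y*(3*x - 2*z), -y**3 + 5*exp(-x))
(y*(2 - 3*y), 5*exp(-x), 3*y + 2*sin(y) + cos(y))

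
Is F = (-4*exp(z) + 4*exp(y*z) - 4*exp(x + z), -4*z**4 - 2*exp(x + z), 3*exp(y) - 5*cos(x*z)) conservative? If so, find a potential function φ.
No, ∇×F = (16*z**3 + 3*exp(y) + 2*exp(x + z), 4*y*exp(y*z) - 5*z*sin(x*z) - 4*exp(z) - 4*exp(x + z), -4*z*exp(y*z) - 2*exp(x + z)) ≠ 0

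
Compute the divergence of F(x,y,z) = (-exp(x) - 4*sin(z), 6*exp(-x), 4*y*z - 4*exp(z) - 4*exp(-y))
4*y - exp(x) - 4*exp(z)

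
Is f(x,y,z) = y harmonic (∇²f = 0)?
Yes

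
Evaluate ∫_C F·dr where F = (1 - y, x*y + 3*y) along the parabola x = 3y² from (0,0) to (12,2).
14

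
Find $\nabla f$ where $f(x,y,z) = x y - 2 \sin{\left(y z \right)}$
(y, x - 2*z*cos(y*z), -2*y*cos(y*z))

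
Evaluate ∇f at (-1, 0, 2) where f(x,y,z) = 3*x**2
(-6, 0, 0)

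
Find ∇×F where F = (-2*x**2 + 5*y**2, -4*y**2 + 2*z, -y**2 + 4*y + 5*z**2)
(2 - 2*y, 0, -10*y)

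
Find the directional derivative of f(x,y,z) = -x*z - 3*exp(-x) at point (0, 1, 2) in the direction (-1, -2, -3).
-sqrt(14)/14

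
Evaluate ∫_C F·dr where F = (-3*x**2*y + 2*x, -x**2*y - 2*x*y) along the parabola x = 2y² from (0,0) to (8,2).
-18320/21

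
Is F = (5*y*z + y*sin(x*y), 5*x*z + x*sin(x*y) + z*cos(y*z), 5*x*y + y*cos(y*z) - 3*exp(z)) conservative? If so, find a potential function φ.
Yes, F is conservative. φ = 5*x*y*z - 3*exp(z) + sin(y*z) - cos(x*y)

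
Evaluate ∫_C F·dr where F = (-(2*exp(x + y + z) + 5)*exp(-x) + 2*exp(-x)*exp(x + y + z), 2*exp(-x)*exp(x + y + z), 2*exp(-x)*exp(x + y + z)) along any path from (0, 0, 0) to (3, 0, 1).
-7 + 5*exp(-3) + 2*E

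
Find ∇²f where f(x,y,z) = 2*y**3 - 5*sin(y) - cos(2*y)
12*y + 5*sin(y) + 4*cos(2*y)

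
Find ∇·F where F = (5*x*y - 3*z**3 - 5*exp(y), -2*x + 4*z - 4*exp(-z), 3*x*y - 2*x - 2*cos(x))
5*y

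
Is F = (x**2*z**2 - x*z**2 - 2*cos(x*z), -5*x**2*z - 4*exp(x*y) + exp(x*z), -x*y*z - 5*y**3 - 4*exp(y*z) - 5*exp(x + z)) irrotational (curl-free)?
No, ∇×F = (5*x**2 - x*z - x*exp(x*z) - 15*y**2 - 4*z*exp(y*z), 2*x**2*z - 2*x*z + 2*x*sin(x*z) + y*z + 5*exp(x + z), -10*x*z - 4*y*exp(x*y) + z*exp(x*z))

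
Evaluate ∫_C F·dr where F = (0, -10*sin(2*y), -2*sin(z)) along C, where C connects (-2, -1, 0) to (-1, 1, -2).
-2 + 2*cos(2)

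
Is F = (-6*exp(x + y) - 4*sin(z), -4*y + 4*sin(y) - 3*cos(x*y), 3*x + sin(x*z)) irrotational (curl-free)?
No, ∇×F = (0, -z*cos(x*z) - 4*cos(z) - 3, 3*y*sin(x*y) + 6*exp(x + y))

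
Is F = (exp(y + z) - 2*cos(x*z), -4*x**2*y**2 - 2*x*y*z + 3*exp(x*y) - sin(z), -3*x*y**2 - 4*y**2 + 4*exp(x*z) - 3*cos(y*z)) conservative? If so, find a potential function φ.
No, ∇×F = (-4*x*y - 8*y + 3*z*sin(y*z) + cos(z), 2*x*sin(x*z) + 3*y**2 - 4*z*exp(x*z) + exp(y + z), -8*x*y**2 - 2*y*z + 3*y*exp(x*y) - exp(y + z)) ≠ 0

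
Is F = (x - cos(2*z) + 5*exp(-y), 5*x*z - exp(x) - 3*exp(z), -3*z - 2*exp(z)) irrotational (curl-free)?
No, ∇×F = (-5*x + 3*exp(z), 2*sin(2*z), 5*z - exp(x) + 5*exp(-y))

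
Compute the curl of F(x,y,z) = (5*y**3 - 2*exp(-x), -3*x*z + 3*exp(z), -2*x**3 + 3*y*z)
(3*x + 3*z - 3*exp(z), 6*x**2, -15*y**2 - 3*z)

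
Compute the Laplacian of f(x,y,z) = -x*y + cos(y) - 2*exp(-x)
-cos(y) - 2*exp(-x)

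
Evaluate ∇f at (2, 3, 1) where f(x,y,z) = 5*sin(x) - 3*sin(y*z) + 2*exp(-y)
(5*cos(2), -2*exp(-3) - 3*cos(3), -9*cos(3))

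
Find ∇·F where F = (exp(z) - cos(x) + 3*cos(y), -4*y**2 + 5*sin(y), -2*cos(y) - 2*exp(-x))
-8*y + sin(x) + 5*cos(y)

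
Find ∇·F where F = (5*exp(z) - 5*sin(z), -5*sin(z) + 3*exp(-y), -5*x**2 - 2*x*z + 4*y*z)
-2*x + 4*y - 3*exp(-y)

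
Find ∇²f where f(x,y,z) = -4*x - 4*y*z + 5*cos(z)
-5*cos(z)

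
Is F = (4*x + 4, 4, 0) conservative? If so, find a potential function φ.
Yes, F is conservative. φ = 2*x**2 + 4*x + 4*y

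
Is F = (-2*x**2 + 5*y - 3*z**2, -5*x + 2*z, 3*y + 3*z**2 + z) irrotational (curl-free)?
No, ∇×F = (1, -6*z, -10)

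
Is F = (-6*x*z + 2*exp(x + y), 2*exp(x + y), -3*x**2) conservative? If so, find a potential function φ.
Yes, F is conservative. φ = -3*x**2*z + 2*exp(x + y)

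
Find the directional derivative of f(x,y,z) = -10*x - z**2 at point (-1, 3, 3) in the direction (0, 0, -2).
6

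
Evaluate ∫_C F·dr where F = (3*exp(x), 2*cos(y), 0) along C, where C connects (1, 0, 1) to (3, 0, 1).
-3*E*(1 - exp(2))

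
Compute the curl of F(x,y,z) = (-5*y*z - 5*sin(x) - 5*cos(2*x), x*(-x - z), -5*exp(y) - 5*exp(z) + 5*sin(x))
(x - 5*exp(y), -5*y - 5*cos(x), -2*x + 4*z)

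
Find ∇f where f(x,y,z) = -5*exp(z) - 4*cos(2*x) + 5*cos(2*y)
(8*sin(2*x), -10*sin(2*y), -5*exp(z))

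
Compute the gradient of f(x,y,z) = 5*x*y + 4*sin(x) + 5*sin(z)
(5*y + 4*cos(x), 5*x, 5*cos(z))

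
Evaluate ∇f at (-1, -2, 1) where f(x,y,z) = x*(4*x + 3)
(-5, 0, 0)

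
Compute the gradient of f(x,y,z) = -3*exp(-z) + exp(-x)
(-exp(-x), 0, 3*exp(-z))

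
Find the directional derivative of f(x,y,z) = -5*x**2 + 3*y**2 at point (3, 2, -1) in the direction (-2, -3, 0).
24*sqrt(13)/13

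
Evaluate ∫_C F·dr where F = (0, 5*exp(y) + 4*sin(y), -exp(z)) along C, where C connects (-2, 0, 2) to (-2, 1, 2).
-4*cos(1) - 1 + 5*E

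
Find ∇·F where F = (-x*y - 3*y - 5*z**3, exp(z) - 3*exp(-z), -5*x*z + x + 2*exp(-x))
-5*x - y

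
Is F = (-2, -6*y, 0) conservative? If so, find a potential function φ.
Yes, F is conservative. φ = -2*x - 3*y**2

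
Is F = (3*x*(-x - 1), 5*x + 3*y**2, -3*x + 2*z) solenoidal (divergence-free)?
No, ∇·F = -6*x + 6*y - 1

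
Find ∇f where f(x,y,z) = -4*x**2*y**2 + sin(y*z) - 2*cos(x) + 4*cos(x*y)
(-8*x*y**2 - 4*y*sin(x*y) + 2*sin(x), -8*x**2*y - 4*x*sin(x*y) + z*cos(y*z), y*cos(y*z))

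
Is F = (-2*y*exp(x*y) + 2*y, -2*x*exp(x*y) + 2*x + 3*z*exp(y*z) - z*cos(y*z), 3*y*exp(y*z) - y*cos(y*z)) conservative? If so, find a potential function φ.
Yes, F is conservative. φ = 2*x*y - 2*exp(x*y) + 3*exp(y*z) - sin(y*z)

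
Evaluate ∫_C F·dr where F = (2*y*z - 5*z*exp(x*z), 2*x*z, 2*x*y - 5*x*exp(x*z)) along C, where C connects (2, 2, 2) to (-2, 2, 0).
-21 + 5*exp(4)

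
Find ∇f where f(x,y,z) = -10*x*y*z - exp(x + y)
(-10*y*z - exp(x + y), -10*x*z - exp(x + y), -10*x*y)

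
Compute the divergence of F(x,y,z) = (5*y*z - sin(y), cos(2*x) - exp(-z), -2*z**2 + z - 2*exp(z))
-4*z - 2*exp(z) + 1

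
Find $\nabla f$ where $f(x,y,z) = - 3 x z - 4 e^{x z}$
(z*(-4*exp(x*z) - 3), 0, x*(-4*exp(x*z) - 3))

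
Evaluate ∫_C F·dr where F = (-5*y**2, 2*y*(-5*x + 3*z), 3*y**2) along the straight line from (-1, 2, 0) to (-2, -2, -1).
8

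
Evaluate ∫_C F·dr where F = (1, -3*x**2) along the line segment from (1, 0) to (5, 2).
-58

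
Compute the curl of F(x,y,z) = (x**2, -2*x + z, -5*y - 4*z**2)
(-6, 0, -2)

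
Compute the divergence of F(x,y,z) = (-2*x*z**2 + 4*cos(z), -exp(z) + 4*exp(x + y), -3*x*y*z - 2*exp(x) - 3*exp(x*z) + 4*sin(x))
-3*x*y - 3*x*exp(x*z) - 2*z**2 + 4*exp(x + y)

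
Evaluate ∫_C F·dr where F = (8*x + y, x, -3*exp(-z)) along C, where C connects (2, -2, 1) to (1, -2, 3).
-10 - 3*exp(-1) + 3*exp(-3)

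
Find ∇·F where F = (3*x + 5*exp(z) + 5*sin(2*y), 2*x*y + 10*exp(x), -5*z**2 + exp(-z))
2*x - 10*z + 3 - exp(-z)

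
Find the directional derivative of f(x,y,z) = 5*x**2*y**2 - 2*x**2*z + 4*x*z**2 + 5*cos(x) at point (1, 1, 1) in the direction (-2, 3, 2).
2*sqrt(17)*(5*sin(1) + 11)/17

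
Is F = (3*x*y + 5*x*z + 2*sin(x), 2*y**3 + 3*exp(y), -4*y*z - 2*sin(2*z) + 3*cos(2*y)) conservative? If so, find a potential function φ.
No, ∇×F = (-4*z - 6*sin(2*y), 5*x, -3*x) ≠ 0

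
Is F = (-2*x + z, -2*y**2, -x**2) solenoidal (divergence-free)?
No, ∇·F = -4*y - 2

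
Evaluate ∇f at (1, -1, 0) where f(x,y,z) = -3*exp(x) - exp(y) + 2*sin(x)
(-3*E + 2*cos(1), -exp(-1), 0)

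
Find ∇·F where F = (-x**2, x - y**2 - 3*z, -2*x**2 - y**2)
-2*x - 2*y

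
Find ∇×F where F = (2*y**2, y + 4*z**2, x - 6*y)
(-8*z - 6, -1, -4*y)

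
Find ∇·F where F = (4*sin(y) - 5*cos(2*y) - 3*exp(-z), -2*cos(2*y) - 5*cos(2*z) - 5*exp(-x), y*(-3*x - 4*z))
-4*y + 4*sin(2*y)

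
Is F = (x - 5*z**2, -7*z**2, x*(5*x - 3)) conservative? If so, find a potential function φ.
No, ∇×F = (14*z, -10*x - 10*z + 3, 0) ≠ 0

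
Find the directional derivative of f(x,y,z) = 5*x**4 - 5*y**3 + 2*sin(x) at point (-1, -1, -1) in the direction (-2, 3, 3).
-sqrt(22)*(4*cos(1) + 5)/22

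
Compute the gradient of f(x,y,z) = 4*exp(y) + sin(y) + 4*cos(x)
(-4*sin(x), 4*exp(y) + cos(y), 0)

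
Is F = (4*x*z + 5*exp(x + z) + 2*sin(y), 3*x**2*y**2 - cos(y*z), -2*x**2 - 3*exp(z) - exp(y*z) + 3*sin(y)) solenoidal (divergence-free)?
No, ∇·F = 6*x**2*y - y*exp(y*z) + z*sin(y*z) + 4*z - 3*exp(z) + 5*exp(x + z)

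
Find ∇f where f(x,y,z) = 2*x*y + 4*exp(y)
(2*y, 2*x + 4*exp(y), 0)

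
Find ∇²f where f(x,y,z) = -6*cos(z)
6*cos(z)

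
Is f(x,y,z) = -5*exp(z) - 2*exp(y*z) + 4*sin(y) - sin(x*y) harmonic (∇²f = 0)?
No, ∇²f = x**2*sin(x*y) - 2*y**2*exp(y*z) + y**2*sin(x*y) - 2*z**2*exp(y*z) - 5*exp(z) - 4*sin(y)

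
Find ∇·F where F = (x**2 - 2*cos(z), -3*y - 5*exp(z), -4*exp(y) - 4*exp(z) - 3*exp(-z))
2*x - 7*sinh(z) - cosh(z) - 3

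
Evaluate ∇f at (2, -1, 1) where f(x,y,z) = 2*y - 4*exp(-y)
(0, 2 + 4*E, 0)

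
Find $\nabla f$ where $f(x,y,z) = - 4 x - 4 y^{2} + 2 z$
(-4, -8*y, 2)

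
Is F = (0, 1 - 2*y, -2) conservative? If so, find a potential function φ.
Yes, F is conservative. φ = -y**2 + y - 2*z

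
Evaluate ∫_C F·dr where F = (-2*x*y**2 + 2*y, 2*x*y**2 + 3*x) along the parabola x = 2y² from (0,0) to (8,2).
-1616/15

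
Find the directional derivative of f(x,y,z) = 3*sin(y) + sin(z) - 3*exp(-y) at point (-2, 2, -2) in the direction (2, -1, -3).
-3*sqrt(14)*(2*exp(2)*cos(2) + 1)*exp(-2)/14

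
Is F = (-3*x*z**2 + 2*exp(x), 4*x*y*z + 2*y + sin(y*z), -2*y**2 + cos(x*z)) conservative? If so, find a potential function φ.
No, ∇×F = (-y*(4*x + cos(y*z) + 4), z*(-6*x + sin(x*z)), 4*y*z) ≠ 0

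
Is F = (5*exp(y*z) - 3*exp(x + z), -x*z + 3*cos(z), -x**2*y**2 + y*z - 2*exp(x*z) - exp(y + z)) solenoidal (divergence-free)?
No, ∇·F = -2*x*exp(x*z) + y - 3*exp(x + z) - exp(y + z)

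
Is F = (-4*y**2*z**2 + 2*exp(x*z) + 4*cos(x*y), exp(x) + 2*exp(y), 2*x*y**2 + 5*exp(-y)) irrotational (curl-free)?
No, ∇×F = (4*x*y - 5*exp(-y), 2*x*exp(x*z) - 8*y**2*z - 2*y**2, 4*x*sin(x*y) + 8*y*z**2 + exp(x))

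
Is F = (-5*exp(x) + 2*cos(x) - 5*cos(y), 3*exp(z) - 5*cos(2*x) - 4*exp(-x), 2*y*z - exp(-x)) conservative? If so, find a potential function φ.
No, ∇×F = (2*z - 3*exp(z), -exp(-x), 10*sin(2*x) - 5*sin(y) + 4*exp(-x)) ≠ 0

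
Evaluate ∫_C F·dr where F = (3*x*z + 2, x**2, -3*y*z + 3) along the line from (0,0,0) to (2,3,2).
10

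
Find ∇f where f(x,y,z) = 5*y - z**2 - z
(0, 5, -2*z - 1)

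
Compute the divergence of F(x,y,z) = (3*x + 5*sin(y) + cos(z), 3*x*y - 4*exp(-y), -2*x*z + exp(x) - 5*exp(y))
x + 3 + 4*exp(-y)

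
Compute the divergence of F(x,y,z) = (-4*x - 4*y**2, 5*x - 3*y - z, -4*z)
-11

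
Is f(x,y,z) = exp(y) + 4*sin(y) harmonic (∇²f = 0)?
No, ∇²f = exp(y) - 4*sin(y)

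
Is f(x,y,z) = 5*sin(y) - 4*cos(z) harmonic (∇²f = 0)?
No, ∇²f = -5*sin(y) + 4*cos(z)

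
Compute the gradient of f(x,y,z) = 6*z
(0, 0, 6)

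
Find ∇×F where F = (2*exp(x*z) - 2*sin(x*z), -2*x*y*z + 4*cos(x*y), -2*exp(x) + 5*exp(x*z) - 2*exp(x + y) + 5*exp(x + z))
(2*x*y - 2*exp(x + y), 2*x*exp(x*z) - 2*x*cos(x*z) - 5*z*exp(x*z) + 2*exp(x) + 2*exp(x + y) - 5*exp(x + z), -2*y*(z + 2*sin(x*y)))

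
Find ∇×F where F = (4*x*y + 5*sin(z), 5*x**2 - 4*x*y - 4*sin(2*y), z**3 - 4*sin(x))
(0, 4*cos(x) + 5*cos(z), 6*x - 4*y)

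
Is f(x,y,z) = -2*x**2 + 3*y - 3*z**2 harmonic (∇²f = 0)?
No, ∇²f = -10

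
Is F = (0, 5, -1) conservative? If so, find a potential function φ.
Yes, F is conservative. φ = 5*y - z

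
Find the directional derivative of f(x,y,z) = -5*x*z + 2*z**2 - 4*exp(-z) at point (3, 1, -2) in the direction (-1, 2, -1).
sqrt(6)*(13 - 4*exp(2))/6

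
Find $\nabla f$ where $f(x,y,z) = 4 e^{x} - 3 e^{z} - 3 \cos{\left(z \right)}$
(4*exp(x), 0, -3*exp(z) + 3*sin(z))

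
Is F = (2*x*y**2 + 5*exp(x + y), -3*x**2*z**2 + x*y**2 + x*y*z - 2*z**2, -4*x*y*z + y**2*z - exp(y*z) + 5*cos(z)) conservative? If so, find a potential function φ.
No, ∇×F = (6*x**2*z - x*y - 4*x*z + 2*y*z - z*exp(y*z) + 4*z, 4*y*z, -4*x*y - 6*x*z**2 + y**2 + y*z - 5*exp(x + y)) ≠ 0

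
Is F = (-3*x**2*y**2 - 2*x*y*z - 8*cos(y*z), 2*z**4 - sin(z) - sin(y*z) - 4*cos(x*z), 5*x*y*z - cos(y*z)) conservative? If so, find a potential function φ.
No, ∇×F = (5*x*z - 4*x*sin(x*z) + y*cos(y*z) - 8*z**3 + z*sin(y*z) + cos(z), y*(-2*x - 5*z + 8*sin(y*z)), 6*x**2*y + 2*x*z + 4*z*sin(x*z) - 8*z*sin(y*z)) ≠ 0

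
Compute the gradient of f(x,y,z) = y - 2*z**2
(0, 1, -4*z)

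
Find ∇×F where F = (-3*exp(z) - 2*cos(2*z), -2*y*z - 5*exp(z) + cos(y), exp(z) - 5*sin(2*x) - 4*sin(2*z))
(2*y + 5*exp(z), -3*exp(z) + 4*sin(2*z) + 10*cos(2*x), 0)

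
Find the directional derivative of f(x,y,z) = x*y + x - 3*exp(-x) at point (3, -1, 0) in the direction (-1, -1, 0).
-3*sqrt(2)*(1 + exp(3))*exp(-3)/2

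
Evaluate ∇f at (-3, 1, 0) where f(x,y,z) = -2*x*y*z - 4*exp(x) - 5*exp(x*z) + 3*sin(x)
(3*cos(3) - 4*exp(-3), 0, 21)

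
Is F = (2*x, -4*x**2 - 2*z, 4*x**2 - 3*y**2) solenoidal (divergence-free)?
No, ∇·F = 2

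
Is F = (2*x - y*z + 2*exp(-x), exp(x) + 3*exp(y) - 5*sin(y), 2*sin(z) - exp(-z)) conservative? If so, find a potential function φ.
No, ∇×F = (0, -y, z + exp(x)) ≠ 0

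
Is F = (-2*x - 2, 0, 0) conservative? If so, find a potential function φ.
Yes, F is conservative. φ = x*(-x - 2)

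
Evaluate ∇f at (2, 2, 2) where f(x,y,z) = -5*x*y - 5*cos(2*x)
(-10 + 10*sin(4), -10, 0)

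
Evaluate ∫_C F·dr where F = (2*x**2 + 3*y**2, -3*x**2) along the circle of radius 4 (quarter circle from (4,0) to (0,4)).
-896/3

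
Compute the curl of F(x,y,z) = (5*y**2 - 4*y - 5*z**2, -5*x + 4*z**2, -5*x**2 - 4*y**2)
(-8*y - 8*z, 10*x - 10*z, -10*y - 1)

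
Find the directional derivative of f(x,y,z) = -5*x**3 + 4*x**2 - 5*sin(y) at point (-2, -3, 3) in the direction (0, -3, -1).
3*sqrt(10)*cos(3)/2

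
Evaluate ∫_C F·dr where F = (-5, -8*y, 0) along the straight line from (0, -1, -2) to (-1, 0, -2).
9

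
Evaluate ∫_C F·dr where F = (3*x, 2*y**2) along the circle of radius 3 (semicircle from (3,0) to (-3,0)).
0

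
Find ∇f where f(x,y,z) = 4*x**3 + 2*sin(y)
(12*x**2, 2*cos(y), 0)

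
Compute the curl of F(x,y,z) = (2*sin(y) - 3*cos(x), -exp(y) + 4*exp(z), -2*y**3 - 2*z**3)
(-6*y**2 - 4*exp(z), 0, -2*cos(y))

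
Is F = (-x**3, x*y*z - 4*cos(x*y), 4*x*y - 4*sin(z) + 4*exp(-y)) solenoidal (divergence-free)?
No, ∇·F = -3*x**2 + x*z + 4*x*sin(x*y) - 4*cos(z)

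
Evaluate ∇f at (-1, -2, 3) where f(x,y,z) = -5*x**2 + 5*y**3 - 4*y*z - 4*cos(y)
(10, 48 - 4*sin(2), 8)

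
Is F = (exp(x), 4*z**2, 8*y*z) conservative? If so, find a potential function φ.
Yes, F is conservative. φ = 4*y*z**2 + exp(x)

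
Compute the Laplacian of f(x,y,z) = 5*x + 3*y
0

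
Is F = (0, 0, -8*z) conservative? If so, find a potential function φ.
Yes, F is conservative. φ = -4*z**2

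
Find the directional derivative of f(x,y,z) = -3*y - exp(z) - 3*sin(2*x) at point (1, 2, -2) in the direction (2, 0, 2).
-sqrt(2)*(6*exp(2)*cos(2) + 1)*exp(-2)/2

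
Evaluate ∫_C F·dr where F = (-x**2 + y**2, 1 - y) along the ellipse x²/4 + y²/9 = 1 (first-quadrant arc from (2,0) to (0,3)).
-65/6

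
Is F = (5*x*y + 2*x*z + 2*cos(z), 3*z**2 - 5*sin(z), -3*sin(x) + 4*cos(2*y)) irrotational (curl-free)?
No, ∇×F = (-6*z - 8*sin(2*y) + 5*cos(z), 2*x - 2*sin(z) + 3*cos(x), -5*x)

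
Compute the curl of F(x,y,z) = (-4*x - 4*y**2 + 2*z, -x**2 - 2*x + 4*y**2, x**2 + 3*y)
(3, 2 - 2*x, -2*x + 8*y - 2)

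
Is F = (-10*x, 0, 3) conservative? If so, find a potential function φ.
Yes, F is conservative. φ = -5*x**2 + 3*z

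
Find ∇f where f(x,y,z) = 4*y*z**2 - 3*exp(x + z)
(-3*exp(x + z), 4*z**2, 8*y*z - 3*exp(x + z))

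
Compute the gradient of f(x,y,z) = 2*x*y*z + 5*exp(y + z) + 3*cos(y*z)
(2*y*z, 2*x*z - 3*z*sin(y*z) + 5*exp(y + z), 2*x*y - 3*y*sin(y*z) + 5*exp(y + z))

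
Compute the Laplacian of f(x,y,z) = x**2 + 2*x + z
2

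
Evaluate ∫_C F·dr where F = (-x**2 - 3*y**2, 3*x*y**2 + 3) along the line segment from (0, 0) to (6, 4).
132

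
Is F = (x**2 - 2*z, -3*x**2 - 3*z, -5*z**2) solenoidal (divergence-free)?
No, ∇·F = 2*x - 10*z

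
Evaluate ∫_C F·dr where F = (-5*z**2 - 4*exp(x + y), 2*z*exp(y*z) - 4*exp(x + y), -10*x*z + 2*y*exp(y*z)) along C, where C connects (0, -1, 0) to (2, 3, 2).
-4*exp(5) - 42 + 4*exp(-1) + 2*exp(6)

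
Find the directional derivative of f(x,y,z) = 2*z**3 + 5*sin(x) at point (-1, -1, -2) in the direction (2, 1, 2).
10*cos(1)/3 + 16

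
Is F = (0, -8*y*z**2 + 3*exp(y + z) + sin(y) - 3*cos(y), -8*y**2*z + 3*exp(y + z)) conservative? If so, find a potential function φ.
Yes, F is conservative. φ = -4*y**2*z**2 + 3*exp(y + z) - 3*sin(y) - cos(y)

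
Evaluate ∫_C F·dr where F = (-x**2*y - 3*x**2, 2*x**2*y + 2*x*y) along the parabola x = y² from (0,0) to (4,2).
-1496/21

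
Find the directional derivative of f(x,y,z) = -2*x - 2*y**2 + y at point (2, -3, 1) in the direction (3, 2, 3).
10*sqrt(22)/11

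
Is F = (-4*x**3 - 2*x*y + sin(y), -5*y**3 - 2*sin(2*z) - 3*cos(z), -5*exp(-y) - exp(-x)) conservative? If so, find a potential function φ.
No, ∇×F = (-3*sin(z) + 4*cos(2*z) + 5*exp(-y), -exp(-x), 2*x - cos(y)) ≠ 0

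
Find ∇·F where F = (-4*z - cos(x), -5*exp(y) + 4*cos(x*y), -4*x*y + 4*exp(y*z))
-4*x*sin(x*y) + 4*y*exp(y*z) - 5*exp(y) + sin(x)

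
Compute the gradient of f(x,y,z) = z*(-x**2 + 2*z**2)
(-2*x*z, 0, -x**2 + 6*z**2)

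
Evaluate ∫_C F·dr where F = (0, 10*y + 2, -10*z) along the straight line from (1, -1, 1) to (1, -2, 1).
13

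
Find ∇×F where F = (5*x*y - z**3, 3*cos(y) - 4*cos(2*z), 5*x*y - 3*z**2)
(5*x - 8*sin(2*z), -5*y - 3*z**2, -5*x)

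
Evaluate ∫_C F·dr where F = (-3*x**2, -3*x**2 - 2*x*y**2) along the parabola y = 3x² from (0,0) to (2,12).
-14384/7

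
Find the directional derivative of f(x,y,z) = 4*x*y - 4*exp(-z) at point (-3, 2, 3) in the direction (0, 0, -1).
-4*exp(-3)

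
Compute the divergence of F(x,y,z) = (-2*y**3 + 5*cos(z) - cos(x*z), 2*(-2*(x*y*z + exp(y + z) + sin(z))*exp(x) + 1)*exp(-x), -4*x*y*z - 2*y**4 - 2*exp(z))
-4*x*y - 4*x*z + z*sin(x*z) - 2*exp(z) - 4*exp(y + z)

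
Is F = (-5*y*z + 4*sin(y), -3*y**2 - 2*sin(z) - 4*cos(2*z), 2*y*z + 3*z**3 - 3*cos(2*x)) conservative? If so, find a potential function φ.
No, ∇×F = (2*z - 8*sin(2*z) + 2*cos(z), -5*y - 6*sin(2*x), 5*z - 4*cos(y)) ≠ 0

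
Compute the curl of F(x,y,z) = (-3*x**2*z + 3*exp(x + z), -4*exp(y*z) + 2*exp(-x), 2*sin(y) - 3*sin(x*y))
(-3*x*cos(x*y) + 4*y*exp(y*z) + 2*cos(y), -3*x**2 + 3*y*cos(x*y) + 3*exp(x + z), -2*exp(-x))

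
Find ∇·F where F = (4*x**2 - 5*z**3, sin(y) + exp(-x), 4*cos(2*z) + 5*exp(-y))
8*x - 8*sin(2*z) + cos(y)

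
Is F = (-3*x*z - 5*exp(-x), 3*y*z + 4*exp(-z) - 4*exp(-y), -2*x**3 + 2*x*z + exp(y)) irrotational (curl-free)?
No, ∇×F = (-3*y + exp(y) + 4*exp(-z), 6*x**2 - 3*x - 2*z, 0)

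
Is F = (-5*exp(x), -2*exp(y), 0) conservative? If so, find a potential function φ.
Yes, F is conservative. φ = -5*exp(x) - 2*exp(y)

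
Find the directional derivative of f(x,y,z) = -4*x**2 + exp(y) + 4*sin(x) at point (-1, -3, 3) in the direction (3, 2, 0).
2*sqrt(13)*(1 + 6*(cos(1) + 2)*exp(3))*exp(-3)/13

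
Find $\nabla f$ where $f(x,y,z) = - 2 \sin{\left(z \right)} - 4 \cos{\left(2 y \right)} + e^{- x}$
(-exp(-x), 8*sin(2*y), -2*cos(z))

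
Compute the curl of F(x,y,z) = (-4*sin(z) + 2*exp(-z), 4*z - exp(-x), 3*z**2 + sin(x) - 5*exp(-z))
(-4, -cos(x) - 4*cos(z) - 2*exp(-z), exp(-x))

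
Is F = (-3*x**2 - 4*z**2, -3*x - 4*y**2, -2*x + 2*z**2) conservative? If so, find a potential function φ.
No, ∇×F = (0, 2 - 8*z, -3) ≠ 0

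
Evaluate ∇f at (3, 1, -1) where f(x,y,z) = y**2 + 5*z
(0, 2, 5)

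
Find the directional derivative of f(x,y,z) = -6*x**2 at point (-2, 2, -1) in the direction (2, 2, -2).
8*sqrt(3)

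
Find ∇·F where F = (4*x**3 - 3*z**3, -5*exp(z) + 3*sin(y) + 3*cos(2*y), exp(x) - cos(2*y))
12*x**2 - 6*sin(2*y) + 3*cos(y)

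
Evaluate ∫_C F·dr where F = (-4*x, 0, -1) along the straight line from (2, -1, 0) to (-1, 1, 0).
6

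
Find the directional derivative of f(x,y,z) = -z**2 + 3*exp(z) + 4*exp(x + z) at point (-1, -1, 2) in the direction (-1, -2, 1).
sqrt(6)*(-4 + 3*exp(2))/6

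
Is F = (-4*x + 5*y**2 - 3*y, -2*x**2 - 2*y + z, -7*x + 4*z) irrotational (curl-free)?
No, ∇×F = (-1, 7, -4*x - 10*y + 3)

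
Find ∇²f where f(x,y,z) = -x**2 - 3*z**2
-8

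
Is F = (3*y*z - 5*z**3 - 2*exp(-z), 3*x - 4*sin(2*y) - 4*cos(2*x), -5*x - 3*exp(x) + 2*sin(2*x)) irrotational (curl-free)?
No, ∇×F = (0, 3*y - 15*z**2 + 3*exp(x) - 4*cos(2*x) + 5 + 2*exp(-z), -3*z + 8*sin(2*x) + 3)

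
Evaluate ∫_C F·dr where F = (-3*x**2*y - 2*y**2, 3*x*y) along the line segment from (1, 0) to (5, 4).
-896/3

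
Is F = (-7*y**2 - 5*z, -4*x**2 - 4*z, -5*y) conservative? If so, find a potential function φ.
No, ∇×F = (-1, -5, -8*x + 14*y) ≠ 0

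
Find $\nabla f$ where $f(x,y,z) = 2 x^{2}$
(4*x, 0, 0)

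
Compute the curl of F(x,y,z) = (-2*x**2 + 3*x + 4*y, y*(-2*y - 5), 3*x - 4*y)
(-4, -3, -4)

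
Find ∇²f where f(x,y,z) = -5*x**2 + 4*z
-10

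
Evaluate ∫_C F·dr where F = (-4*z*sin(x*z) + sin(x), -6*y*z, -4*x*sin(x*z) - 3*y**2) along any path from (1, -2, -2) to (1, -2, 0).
-20 - 4*cos(2)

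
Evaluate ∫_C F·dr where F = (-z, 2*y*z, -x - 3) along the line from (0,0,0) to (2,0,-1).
5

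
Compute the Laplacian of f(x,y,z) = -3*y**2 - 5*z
-6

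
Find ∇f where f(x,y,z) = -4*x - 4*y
(-4, -4, 0)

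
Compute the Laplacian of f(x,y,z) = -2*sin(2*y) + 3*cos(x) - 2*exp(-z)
8*sin(2*y) - 3*cos(x) - 2*exp(-z)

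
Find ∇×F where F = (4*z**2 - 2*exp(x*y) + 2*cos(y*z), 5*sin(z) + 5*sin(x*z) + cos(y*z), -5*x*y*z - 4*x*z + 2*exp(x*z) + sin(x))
(-5*x*z - 5*x*cos(x*z) + y*sin(y*z) - 5*cos(z), 5*y*z - 2*y*sin(y*z) - 2*z*exp(x*z) + 12*z - cos(x), 2*x*exp(x*y) + 2*z*sin(y*z) + 5*z*cos(x*z))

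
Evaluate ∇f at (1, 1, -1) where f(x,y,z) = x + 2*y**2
(1, 4, 0)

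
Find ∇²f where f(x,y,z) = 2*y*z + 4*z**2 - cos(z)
cos(z) + 8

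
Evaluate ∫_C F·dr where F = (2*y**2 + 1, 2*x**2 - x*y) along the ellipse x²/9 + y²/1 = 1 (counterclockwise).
0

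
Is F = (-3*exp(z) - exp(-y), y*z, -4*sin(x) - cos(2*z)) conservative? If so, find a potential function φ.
No, ∇×F = (-y, -3*exp(z) + 4*cos(x), -exp(-y)) ≠ 0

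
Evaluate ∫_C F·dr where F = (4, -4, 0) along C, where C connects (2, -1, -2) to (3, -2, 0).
8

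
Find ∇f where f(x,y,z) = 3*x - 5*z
(3, 0, -5)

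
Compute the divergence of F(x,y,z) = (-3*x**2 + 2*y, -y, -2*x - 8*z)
-6*x - 9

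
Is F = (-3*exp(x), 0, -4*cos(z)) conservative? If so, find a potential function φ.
Yes, F is conservative. φ = -3*exp(x) - 4*sin(z)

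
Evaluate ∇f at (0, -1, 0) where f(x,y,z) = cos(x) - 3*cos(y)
(0, -3*sin(1), 0)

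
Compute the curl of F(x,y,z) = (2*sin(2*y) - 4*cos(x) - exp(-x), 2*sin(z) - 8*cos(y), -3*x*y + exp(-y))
(-3*x - 2*cos(z) - exp(-y), 3*y, -4*cos(2*y))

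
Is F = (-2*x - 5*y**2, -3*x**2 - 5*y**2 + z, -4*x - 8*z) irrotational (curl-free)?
No, ∇×F = (-1, 4, -6*x + 10*y)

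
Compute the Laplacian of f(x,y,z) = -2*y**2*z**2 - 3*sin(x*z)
3*x**2*sin(x*z) - 4*y**2 + 3*z**2*sin(x*z) - 4*z**2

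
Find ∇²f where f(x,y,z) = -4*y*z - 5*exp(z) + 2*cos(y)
-5*exp(z) - 2*cos(y)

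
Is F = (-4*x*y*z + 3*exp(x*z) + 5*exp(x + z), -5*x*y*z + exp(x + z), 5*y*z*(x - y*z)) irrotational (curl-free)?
No, ∇×F = (5*x*y + 5*x*z - 10*y*z**2 - exp(x + z), -4*x*y + 3*x*exp(x*z) - 5*y*z + 5*exp(x + z), 4*x*z - 5*y*z + exp(x + z))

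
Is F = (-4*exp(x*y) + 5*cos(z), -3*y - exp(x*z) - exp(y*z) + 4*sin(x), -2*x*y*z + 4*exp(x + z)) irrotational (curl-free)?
No, ∇×F = (-2*x*z + x*exp(x*z) + y*exp(y*z), 2*y*z - 4*exp(x + z) - 5*sin(z), 4*x*exp(x*y) - z*exp(x*z) + 4*cos(x))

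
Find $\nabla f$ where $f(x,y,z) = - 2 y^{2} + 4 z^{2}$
(0, -4*y, 8*z)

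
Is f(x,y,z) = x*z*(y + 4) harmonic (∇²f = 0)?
Yes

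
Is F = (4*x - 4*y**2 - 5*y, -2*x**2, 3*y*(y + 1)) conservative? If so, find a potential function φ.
No, ∇×F = (6*y + 3, 0, -4*x + 8*y + 5) ≠ 0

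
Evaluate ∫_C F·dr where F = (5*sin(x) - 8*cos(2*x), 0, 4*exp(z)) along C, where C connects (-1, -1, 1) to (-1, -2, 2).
4*E*(-1 + E)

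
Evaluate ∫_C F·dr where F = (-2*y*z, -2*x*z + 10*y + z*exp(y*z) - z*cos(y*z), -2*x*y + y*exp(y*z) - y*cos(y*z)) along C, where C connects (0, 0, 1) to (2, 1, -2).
exp(-2) + sin(2) + 12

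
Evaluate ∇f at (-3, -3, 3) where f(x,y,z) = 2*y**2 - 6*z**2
(0, -12, -36)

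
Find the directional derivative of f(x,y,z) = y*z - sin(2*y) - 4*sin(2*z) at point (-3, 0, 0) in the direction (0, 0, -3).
8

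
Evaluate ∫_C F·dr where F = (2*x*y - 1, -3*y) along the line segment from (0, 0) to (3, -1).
-21/2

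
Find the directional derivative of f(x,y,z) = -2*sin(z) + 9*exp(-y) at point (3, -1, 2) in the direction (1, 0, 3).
-3*sqrt(10)*cos(2)/5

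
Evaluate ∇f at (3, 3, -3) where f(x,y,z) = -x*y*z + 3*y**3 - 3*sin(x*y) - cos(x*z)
(3*sin(9) - 9*cos(9) + 9, 90 - 9*cos(9), -9 - 3*sin(9))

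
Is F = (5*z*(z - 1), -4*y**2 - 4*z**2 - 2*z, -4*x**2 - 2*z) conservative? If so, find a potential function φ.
No, ∇×F = (8*z + 2, 8*x + 10*z - 5, 0) ≠ 0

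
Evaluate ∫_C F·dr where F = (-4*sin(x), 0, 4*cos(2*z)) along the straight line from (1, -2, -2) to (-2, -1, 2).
4*sin(4) - 4*cos(1) + 4*cos(2)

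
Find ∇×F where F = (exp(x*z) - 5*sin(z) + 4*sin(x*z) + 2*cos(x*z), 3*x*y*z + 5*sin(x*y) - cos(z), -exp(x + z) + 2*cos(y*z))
(-3*x*y - 2*z*sin(y*z) - sin(z), x*exp(x*z) - 2*x*sin(x*z) + 4*x*cos(x*z) + exp(x + z) - 5*cos(z), y*(3*z + 5*cos(x*y)))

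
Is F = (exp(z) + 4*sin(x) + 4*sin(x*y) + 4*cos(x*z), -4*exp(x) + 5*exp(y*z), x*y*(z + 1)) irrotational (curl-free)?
No, ∇×F = (x*(z + 1) - 5*y*exp(y*z), -4*x*sin(x*z) - y*(z + 1) + exp(z), -4*x*cos(x*y) - 4*exp(x))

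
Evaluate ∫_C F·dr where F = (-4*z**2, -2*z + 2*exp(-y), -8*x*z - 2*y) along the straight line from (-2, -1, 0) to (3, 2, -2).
-40 - 2*exp(-2) + 2*E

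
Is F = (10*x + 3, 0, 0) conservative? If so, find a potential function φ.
Yes, F is conservative. φ = x*(5*x + 3)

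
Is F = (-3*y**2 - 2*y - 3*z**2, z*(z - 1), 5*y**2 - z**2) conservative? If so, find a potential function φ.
No, ∇×F = (10*y - 2*z + 1, -6*z, 6*y + 2) ≠ 0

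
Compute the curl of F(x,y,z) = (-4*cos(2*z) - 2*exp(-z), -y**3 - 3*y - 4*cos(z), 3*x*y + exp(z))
(3*x - 4*sin(z), -3*y + 8*sin(2*z) + 2*exp(-z), 0)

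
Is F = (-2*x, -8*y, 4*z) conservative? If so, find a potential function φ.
Yes, F is conservative. φ = -x**2 - 4*y**2 + 2*z**2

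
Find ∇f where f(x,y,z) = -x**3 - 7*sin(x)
(-3*x**2 - 7*cos(x), 0, 0)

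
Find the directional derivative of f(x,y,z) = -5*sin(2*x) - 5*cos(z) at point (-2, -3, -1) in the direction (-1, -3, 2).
5*sqrt(14)*(-sin(1) + cos(4))/7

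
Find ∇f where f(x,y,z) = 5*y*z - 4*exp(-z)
(0, 5*z, 5*y + 4*exp(-z))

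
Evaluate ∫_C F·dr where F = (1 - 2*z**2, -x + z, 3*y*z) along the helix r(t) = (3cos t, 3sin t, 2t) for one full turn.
3*pi*(-32*pi - 27)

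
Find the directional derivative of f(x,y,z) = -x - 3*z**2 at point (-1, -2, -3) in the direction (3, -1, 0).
-3*sqrt(10)/10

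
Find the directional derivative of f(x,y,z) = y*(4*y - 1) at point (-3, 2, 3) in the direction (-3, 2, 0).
30*sqrt(13)/13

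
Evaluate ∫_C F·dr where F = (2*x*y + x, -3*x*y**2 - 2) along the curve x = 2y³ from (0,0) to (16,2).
3492/7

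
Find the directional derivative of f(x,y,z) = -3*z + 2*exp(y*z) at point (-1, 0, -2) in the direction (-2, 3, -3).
-3*sqrt(22)/22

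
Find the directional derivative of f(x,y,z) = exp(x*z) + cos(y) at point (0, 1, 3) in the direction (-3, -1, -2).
sqrt(14)*(-9 + sin(1))/14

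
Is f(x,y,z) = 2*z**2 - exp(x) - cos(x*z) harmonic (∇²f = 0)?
No, ∇²f = x**2*cos(x*z) + z**2*cos(x*z) - exp(x) + 4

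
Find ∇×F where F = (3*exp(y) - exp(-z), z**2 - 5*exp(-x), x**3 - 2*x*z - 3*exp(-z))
(-2*z, -3*x**2 + 2*z + exp(-z), -3*exp(y) + 5*exp(-x))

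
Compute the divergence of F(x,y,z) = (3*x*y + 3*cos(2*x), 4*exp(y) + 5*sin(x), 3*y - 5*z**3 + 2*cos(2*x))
3*y - 15*z**2 + 4*exp(y) - 6*sin(2*x)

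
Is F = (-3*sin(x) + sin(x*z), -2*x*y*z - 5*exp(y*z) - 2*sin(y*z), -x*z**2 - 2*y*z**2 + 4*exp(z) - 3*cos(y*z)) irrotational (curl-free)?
No, ∇×F = (2*x*y + 5*y*exp(y*z) + 2*y*cos(y*z) - 2*z**2 + 3*z*sin(y*z), x*cos(x*z) + z**2, -2*y*z)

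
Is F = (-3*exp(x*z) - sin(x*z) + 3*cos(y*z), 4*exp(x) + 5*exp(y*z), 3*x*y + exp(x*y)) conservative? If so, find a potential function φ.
No, ∇×F = (x*exp(x*y) + 3*x - 5*y*exp(y*z), -3*x*exp(x*z) - x*cos(x*z) - y*exp(x*y) - 3*y*sin(y*z) - 3*y, 3*z*sin(y*z) + 4*exp(x)) ≠ 0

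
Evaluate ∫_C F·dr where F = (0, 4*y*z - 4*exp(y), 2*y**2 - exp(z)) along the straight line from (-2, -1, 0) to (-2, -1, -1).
-1 - exp(-1)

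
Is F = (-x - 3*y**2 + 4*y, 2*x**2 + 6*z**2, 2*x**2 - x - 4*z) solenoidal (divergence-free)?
No, ∇·F = -5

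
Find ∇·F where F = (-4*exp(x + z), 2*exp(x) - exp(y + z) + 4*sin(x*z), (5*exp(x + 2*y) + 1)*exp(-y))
-4*exp(x + z) - exp(y + z)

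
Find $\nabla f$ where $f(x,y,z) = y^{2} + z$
(0, 2*y, 1)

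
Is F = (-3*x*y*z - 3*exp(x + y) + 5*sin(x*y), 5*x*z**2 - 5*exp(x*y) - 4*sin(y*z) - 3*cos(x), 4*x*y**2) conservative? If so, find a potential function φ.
No, ∇×F = (8*x*y - 10*x*z + 4*y*cos(y*z), y*(-3*x - 4*y), 3*x*z - 5*x*cos(x*y) - 5*y*exp(x*y) + 5*z**2 + 3*exp(x + y) + 3*sin(x)) ≠ 0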